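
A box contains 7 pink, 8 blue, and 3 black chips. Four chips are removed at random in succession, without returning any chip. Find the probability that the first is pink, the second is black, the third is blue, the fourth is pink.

7/510

Multiply the conditional probability of each draw in order, without replacement, so each draw removes one from its color and from the total.
P = (7/18) · (3/17) · (8/16) · (6/15) = 7/510 ≈ 0.0137.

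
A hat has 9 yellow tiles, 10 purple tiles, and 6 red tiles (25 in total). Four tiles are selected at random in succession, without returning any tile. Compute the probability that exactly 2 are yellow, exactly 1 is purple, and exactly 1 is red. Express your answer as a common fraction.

216/1265

Unordered draws without replacement: count favorable combinations over C(25,4).
Favorable = C(9,2) · C(10,1) · C(6,1) = 2160; total = C(25,4) = 12650.
P = 2160/12650 = 216/1265 ≈ 0.1708.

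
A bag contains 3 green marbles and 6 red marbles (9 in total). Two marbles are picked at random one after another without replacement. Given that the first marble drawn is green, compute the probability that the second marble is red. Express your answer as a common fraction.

3/4

After removing 1 green, the bag has 6 red out of 8 remaining.
P(second is red | given) = 6/8 = 3/4 ≈ 0.7500.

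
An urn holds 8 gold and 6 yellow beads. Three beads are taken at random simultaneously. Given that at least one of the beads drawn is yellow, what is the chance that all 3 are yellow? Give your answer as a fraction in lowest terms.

P(all 3 yellow) = C(6,3)/C(14,3) = 5/91; P(at least one yellow) = 1 − C(8,3)/C(14,3) = 11/13.
Since 'all 3 yellow' ⊆ 'at least one yellow', P(all 3 | at least one) = 5/91 / 11/13 = 5/77 ≈ 0.0649.

5/77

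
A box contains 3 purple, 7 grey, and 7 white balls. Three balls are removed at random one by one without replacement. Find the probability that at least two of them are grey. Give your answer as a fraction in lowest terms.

Sum the hypergeometric tail for j = 2,…,3 grey balls.
Favorable = C(7,2)·C(10,1) + C(7,3)·C(10,0) = 245; total = C(17,3) = 680.
P = 245/680 = 49/136 ≈ 0.3603.

49/136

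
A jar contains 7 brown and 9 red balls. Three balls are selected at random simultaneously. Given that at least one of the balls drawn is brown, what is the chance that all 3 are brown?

P(all 3 brown) = C(7,3)/C(16,3) = 1/16; P(at least one brown) = 1 − C(9,3)/C(16,3) = 17/20.
Since 'all 3 brown' ⊆ 'at least one brown', P(all 3 | at least one) = 1/16 / 17/20 = 5/68 ≈ 0.0735.

5/68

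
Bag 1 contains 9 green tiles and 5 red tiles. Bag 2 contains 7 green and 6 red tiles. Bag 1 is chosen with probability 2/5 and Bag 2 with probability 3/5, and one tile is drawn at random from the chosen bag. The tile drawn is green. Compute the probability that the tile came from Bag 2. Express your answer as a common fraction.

49/88

P(green | Bag 1) = 9/14; P(green | Bag 2) = 7/13.
P(green) = 2/5·9/14 + 3/5·7/13 = 264/455.
By Bayes' rule, P(Bag 2 | green) = 21/65 / 264/455 = 49/88 ≈ 0.5568.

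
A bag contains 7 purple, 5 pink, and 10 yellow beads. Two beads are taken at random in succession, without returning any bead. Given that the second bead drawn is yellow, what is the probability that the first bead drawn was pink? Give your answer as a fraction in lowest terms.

5/21

P(first=pink and the second bead drawn is yellow) = (5/22)·(10/21) = 25/231.
P(the second bead drawn is yellow) = Σ over first color = 5/33 + 25/231 + 15/77 = 5/11.
By Bayes, P(first=pink | the second bead drawn is yellow) = 25/231 / 5/11 = 5/21 ≈ 0.2381.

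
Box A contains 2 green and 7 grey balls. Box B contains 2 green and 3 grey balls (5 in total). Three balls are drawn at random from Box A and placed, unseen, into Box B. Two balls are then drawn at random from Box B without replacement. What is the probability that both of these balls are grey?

47/112

Condition on how many of the transferred balls are grey (from Box A: 7 grey of 9; then Box B has 8 total).
  1 grey: C(7,1)C(2,2)/C(9,3) = 1/12; then P = C(4,2)/C(8,2) = 3/14
  2 grey: C(7,2)C(2,1)/C(9,3) = 1/2; then P = C(5,2)/C(8,2) = 5/14
  3 grey: C(7,3)C(2,0)/C(9,3) = 5/12; then P = C(6,2)/C(8,2) = 15/28
P(both grey) = 47/112 ≈ 0.4196.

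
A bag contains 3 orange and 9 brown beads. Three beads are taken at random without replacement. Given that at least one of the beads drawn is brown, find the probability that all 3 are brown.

28/73

P(all 3 brown) = C(9,3)/C(12,3) = 21/55; P(at least one brown) = 1 − C(3,3)/C(12,3) = 219/220.
Since 'all 3 brown' ⊆ 'at least one brown', P(all 3 | at least one) = 21/55 / 219/220 = 28/73 ≈ 0.3836.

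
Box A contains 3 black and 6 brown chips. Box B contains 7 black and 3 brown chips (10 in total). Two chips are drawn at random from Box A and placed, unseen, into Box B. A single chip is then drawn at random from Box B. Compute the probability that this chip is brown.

13/36

Condition on how many of the transferred chips are brown (from Box A: 6 brown of 9; then Box B has 12 total).
  0 brown: C(6,0)C(3,2)/C(9,2) = 1/12; then P = 3/12
  1 brown: C(6,1)C(3,1)/C(9,2) = 1/2; then P = 4/12
  2 brown: C(6,2)C(3,0)/C(9,2) = 5/12; then P = 5/12
P(brown from Box B) = 13/36 ≈ 0.3611.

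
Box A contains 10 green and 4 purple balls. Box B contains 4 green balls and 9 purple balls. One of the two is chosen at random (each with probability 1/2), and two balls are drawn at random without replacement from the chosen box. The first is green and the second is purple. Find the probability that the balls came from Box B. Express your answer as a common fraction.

21/41

P(E | Box A) = 20/91; P(E | Box B) = 3/13.
P(E) = 1/2·20/91 + 1/2·3/13 = 41/182.
By Bayes' rule, P(Box B | E) = 3/26 / 41/182 = 21/41 ≈ 0.5122.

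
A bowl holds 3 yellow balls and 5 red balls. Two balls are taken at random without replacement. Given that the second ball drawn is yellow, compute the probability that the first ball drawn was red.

5/7

P(first=red and the second ball drawn is yellow) = (5/8)·(3/7) = 15/56.
P(the second ball drawn is yellow) = Σ over first color = 3/28 + 15/56 = 3/8.
By Bayes, P(first=red | the second ball drawn is yellow) = 15/56 / 3/8 = 5/7 ≈ 0.7143.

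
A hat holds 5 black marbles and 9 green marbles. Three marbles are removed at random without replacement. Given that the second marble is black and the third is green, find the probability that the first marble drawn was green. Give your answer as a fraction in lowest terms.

2/3

P(first=green and the second marble is black and the third is green) = (9/14)·(5/13)·(8/12) = 15/91.
P(E) = Σ over first color = 15/182 + 15/91 = 45/182.
By Bayes, P(first=green | E) = 15/91 / 45/182 = 2/3 ≈ 0.6667.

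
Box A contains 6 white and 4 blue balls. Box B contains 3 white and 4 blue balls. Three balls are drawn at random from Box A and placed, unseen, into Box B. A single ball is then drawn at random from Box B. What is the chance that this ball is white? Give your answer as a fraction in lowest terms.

12/25

Condition on how many of the transferred balls are white (from Box A: 6 white of 10; then Box B has 10 total).
  0 white: C(6,0)C(4,3)/C(10,3) = 1/30; then P = 3/10
  1 white: C(6,1)C(4,2)/C(10,3) = 3/10; then P = 4/10
  2 white: C(6,2)C(4,1)/C(10,3) = 1/2; then P = 5/10
  3 white: C(6,3)C(4,0)/C(10,3) = 1/6; then P = 6/10
P(white from Box B) = 12/25 ≈ 0.4800.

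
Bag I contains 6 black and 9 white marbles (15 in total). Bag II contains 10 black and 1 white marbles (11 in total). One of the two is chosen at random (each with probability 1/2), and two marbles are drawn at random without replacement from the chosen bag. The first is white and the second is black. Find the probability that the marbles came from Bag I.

99/134

P(E | Bag I) = 9/35; P(E | Bag II) = 1/11.
P(E) = 1/2·9/35 + 1/2·1/11 = 67/385.
By Bayes' rule, P(Bag I | E) = 9/70 / 67/385 = 99/134 ≈ 0.7388.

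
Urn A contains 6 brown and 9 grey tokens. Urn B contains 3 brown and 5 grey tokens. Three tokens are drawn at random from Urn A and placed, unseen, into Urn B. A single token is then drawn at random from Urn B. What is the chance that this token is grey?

Condition on how many of the transferred tokens are grey (from Urn A: 9 grey of 15; then Urn B has 11 total).
  0 grey: C(9,0)C(6,3)/C(15,3) = 4/91; then P = 5/11
  1 grey: C(9,1)C(6,2)/C(15,3) = 27/91; then P = 6/11
  2 grey: C(9,2)C(6,1)/C(15,3) = 216/455; then P = 7/11
  3 grey: C(9,3)C(6,0)/C(15,3) = 12/65; then P = 8/11
P(grey from Urn B) = 34/55 ≈ 0.6182.

34/55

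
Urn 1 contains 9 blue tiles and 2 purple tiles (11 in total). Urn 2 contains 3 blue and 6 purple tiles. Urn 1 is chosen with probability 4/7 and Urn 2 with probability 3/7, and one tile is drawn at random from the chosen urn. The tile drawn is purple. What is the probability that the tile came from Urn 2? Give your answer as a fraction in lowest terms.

P(purple | Urn 1) = 2/11; P(purple | Urn 2) = 2/3.
P(purple) = 4/7·2/11 + 3/7·2/3 = 30/77.
By Bayes' rule, P(Urn 2 | purple) = 2/7 / 30/77 = 11/15 ≈ 0.7333.

11/15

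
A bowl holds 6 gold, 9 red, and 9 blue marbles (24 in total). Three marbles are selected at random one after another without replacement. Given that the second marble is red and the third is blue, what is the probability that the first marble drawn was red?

4/11

P(first=red and the second marble is red and the third is blue) = (9/24)·(8/23)·(9/22) = 27/506.
P(E) = Σ over first color = 81/2024 + 27/506 + 27/506 = 27/184.
By Bayes, P(first=red | E) = 27/506 / 27/184 = 4/11 ≈ 0.3636.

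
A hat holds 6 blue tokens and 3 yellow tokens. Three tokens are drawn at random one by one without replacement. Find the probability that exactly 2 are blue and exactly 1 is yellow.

15/28

Unordered draws without replacement: count favorable combinations over C(9,3).
Favorable = C(6,2) · C(3,1) = 45; total = C(9,3) = 84.
P = 45/84 = 15/28 ≈ 0.5357.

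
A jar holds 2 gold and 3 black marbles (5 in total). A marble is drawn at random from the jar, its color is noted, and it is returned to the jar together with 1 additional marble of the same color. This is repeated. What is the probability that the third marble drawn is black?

Sum over the four possibilities for the first two draws (black/not-black each), tracking how the black count and total change by +1 per draw.
P(third is black) = 3/5 ≈ 0.6000. (In a Pólya urn every draw has the same marginal probability 3/5.)

3/5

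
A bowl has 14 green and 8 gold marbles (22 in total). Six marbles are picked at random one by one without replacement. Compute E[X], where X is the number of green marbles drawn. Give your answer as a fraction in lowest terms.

42/11

By linearity of expectation, E[X] = Σ P(draw i is green); by symmetry each draw (even without replacement) has P(green) = 14/22.
E[X] = 6 · 14/22 = 42/11 ≈ 3.8182.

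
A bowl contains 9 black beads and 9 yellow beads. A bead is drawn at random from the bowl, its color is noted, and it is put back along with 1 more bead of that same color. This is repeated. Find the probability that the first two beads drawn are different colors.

Either yellow then black, or black then yellow; after the first draw the total is 19.
P = (9/18)·(9/19) + (9/18)·(9/19) = 9/19 ≈ 0.4737.

9/19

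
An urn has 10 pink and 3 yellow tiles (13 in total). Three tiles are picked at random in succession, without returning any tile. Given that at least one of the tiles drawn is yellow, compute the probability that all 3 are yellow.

1/166

P(all 3 yellow) = C(3,3)/C(13,3) = 1/286; P(at least one yellow) = 1 − C(10,3)/C(13,3) = 83/143.
Since 'all 3 yellow' ⊆ 'at least one yellow', P(all 3 | at least one) = 1/286 / 83/143 = 1/166 ≈ 0.0060.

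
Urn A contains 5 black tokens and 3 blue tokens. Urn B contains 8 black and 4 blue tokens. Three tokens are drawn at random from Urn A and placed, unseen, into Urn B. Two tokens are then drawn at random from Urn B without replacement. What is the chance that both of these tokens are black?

Condition on how many of the transferred tokens are black (from Urn A: 5 black of 8; then Urn B has 15 total).
  0 black: C(5,0)C(3,3)/C(8,3) = 1/56; then P = C(8,2)/C(15,2) = 4/15
  1 black: C(5,1)C(3,2)/C(8,3) = 15/56; then P = C(9,2)/C(15,2) = 12/35
  2 black: C(5,2)C(3,1)/C(8,3) = 15/28; then P = C(10,2)/C(15,2) = 3/7
  3 black: C(5,3)C(3,0)/C(8,3) = 5/28; then P = C(11,2)/C(15,2) = 11/21
P(both black) = 617/1470 ≈ 0.4197.

617/1470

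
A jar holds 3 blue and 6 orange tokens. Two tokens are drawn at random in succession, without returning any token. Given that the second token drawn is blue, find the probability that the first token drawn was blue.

1/4

P(first=blue and the second token drawn is blue) = (3/9)·(2/8) = 1/12.
P(the second token drawn is blue) = Σ over first color = 1/12 + 1/4 = 1/3.
By Bayes, P(first=blue | the second token drawn is blue) = 1/12 / 1/3 = 1/4 ≈ 0.2500.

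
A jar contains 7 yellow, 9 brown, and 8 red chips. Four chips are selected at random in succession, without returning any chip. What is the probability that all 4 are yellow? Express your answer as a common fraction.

Unordered draws without replacement: count favorable combinations over C(24,4).
Favorable = C(7,4) · C(9,0) · C(8,0) = 35; total = C(24,4) = 10626.
P = 35/10626 = 5/1518 ≈ 0.0033.

5/1518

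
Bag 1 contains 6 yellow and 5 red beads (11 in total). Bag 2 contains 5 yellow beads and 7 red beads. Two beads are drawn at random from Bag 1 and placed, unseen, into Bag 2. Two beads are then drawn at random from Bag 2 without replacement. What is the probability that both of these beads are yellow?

Condition on how many of the transferred beads are yellow (from Bag 1: 6 yellow of 11; then Bag 2 has 14 total).
  0 yellow: C(6,0)C(5,2)/C(11,2) = 2/11; then P = C(5,2)/C(14,2) = 10/91
  1 yellow: C(6,1)C(5,1)/C(11,2) = 6/11; then P = C(6,2)/C(14,2) = 15/91
  2 yellow: C(6,2)C(5,0)/C(11,2) = 3/11; then P = C(7,2)/C(14,2) = 3/13
P(both yellow) = 173/1001 ≈ 0.1728.

173/1001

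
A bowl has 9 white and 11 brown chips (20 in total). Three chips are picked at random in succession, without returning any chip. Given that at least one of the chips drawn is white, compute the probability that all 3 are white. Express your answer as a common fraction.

P(all 3 white) = C(9,3)/C(20,3) = 7/95; P(at least one white) = 1 − C(11,3)/C(20,3) = 65/76.
Since 'all 3 white' ⊆ 'at least one white', P(all 3 | at least one) = 7/95 / 65/76 = 28/325 ≈ 0.0862.

28/325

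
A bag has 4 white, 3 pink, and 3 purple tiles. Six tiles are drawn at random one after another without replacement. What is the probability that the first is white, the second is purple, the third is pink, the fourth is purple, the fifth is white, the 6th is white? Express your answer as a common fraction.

Multiply the conditional probability of each draw in order, without replacement, so each draw removes one from its color and from the total.
P = (4/10) · (3/9) · (3/8) · (2/7) · (3/6) · (2/5) = 1/350 ≈ 0.0029.

1/350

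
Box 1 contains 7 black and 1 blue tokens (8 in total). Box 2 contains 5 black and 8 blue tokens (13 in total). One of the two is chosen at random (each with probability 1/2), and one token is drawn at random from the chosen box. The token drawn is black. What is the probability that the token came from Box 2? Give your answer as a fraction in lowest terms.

P(black | Box 1) = 7/8; P(black | Box 2) = 5/13.
P(black) = 1/2·7/8 + 1/2·5/13 = 131/208.
By Bayes' rule, P(Box 2 | black) = 5/26 / 131/208 = 40/131 ≈ 0.3053.

40/131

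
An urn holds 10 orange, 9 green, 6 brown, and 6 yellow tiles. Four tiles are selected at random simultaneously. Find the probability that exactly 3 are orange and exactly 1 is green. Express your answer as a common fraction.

Unordered draws without replacement: count favorable combinations over C(31,4).
Favorable = C(10,3) · C(9,1) · C(6,0) · C(6,0) = 1080; total = C(31,4) = 31465.
P = 1080/31465 = 216/6293 ≈ 0.0343.

216/6293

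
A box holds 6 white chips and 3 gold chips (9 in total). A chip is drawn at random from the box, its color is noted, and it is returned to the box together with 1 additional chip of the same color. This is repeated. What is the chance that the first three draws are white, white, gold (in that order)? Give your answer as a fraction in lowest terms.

Track the composition after each reinforcement of +1.
P = (6/9) · (7/10) · (3/11) = 7/55 ≈ 0.1273.

7/55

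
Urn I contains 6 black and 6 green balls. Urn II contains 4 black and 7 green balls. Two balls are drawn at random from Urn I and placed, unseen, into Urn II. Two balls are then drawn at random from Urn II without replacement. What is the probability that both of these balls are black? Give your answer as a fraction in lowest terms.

75/572

Condition on how many of the transferred balls are black (from Urn I: 6 black of 12; then Urn II has 13 total).
  0 black: C(6,0)C(6,2)/C(12,2) = 5/22; then P = C(4,2)/C(13,2) = 1/13
  1 black: C(6,1)C(6,1)/C(12,2) = 6/11; then P = C(5,2)/C(13,2) = 5/39
  2 black: C(6,2)C(6,0)/C(12,2) = 5/22; then P = C(6,2)/C(13,2) = 5/26
P(both black) = 75/572 ≈ 0.1311.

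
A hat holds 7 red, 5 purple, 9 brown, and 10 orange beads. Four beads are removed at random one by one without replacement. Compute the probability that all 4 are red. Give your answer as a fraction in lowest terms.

Unordered draws without replacement: count favorable combinations over C(31,4).
Favorable = C(7,4) · C(5,0) · C(9,0) · C(10,0) = 35; total = C(31,4) = 31465.
P = 35/31465 = 1/899 ≈ 0.0011.

1/899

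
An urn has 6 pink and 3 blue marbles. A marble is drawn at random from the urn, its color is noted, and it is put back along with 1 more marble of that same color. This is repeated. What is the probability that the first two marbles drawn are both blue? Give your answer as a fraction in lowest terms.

After a blue draw the urn holds 4 blue out of 10.
P = (3/9)·(4/10) = 2/15 ≈ 0.1333.

2/15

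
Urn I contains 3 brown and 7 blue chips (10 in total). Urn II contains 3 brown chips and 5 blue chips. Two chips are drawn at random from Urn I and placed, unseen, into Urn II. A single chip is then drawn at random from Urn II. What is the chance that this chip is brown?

Condition on how many of the transferred chips are brown (from Urn I: 3 brown of 10; then Urn II has 10 total).
  0 brown: C(3,0)C(7,2)/C(10,2) = 7/15; then P = 3/10
  1 brown: C(3,1)C(7,1)/C(10,2) = 7/15; then P = 4/10
  2 brown: C(3,2)C(7,0)/C(10,2) = 1/15; then P = 5/10
P(brown from Urn II) = 9/25 ≈ 0.3600.

9/25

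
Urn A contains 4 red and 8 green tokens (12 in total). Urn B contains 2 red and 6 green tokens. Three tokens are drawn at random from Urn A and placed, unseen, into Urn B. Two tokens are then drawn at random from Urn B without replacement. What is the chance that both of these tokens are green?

Condition on how many of the transferred tokens are green (from Urn A: 8 green of 12; then Urn B has 11 total).
  0 green: C(8,0)C(4,3)/C(12,3) = 1/55; then P = C(6,2)/C(11,2) = 3/11
  1 green: C(8,1)C(4,2)/C(12,3) = 12/55; then P = C(7,2)/C(11,2) = 21/55
  2 green: C(8,2)C(4,1)/C(12,3) = 28/55; then P = C(8,2)/C(11,2) = 28/55
  3 green: C(8,3)C(4,0)/C(12,3) = 14/55; then P = C(9,2)/C(11,2) = 36/55
P(both green) = 311/605 ≈ 0.5140.

311/605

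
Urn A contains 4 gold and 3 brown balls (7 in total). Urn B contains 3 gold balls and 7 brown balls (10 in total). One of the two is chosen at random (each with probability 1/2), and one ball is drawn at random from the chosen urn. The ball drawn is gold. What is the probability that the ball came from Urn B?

21/61

P(gold | Urn A) = 4/7; P(gold | Urn B) = 3/10.
P(gold) = 1/2·4/7 + 1/2·3/10 = 61/140.
By Bayes' rule, P(Urn B | gold) = 3/20 / 61/140 = 21/61 ≈ 0.3443.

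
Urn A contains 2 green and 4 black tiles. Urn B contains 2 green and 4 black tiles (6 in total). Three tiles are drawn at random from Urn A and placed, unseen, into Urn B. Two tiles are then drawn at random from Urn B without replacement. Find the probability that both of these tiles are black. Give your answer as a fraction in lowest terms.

19/45

Condition on how many of the transferred tiles are black (from Urn A: 4 black of 6; then Urn B has 9 total).
  1 black: C(4,1)C(2,2)/C(6,3) = 1/5; then P = C(5,2)/C(9,2) = 5/18
  2 black: C(4,2)C(2,1)/C(6,3) = 3/5; then P = C(6,2)/C(9,2) = 5/12
  3 black: C(4,3)C(2,0)/C(6,3) = 1/5; then P = C(7,2)/C(9,2) = 7/12
P(both black) = 19/45 ≈ 0.4222.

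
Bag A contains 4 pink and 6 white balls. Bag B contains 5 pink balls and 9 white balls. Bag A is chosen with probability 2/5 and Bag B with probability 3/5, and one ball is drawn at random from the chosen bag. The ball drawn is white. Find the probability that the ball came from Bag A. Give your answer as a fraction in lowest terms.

P(white | Bag A) = 3/5; P(white | Bag B) = 9/14.
P(white) = 2/5·3/5 + 3/5·9/14 = 219/350.
By Bayes' rule, P(Bag A | white) = 6/25 / 219/350 = 28/73 ≈ 0.3836.

28/73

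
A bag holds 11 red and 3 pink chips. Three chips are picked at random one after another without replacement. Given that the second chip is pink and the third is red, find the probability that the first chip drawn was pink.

1/6

P(first=pink and the second chip is pink and the third is red) = (3/14)·(2/13)·(11/12) = 11/364.
P(E) = Σ over first color = 55/364 + 11/364 = 33/182.
By Bayes, P(first=pink | E) = 11/364 / 33/182 = 1/6 ≈ 0.1667.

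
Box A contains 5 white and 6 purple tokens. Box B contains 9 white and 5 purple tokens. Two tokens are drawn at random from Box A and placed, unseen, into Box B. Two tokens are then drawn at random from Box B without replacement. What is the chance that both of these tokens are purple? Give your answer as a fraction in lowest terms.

Condition on how many of the transferred tokens are purple (from Box A: 6 purple of 11; then Box B has 16 total).
  0 purple: C(6,0)C(5,2)/C(11,2) = 2/11; then P = C(5,2)/C(16,2) = 1/12
  1 purple: C(6,1)C(5,1)/C(11,2) = 6/11; then P = C(6,2)/C(16,2) = 1/8
  2 purple: C(6,2)C(5,0)/C(11,2) = 3/11; then P = C(7,2)/C(16,2) = 7/40
P(both purple) = 173/1320 ≈ 0.1311.

173/1320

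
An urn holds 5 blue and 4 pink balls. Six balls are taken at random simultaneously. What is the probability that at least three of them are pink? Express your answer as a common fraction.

Sum the hypergeometric tail for j = 3,…,4 pink balls.
Favorable = C(4,3)·C(5,3) + C(4,4)·C(5,2) = 50; total = C(9,6) = 84.
P = 50/84 = 25/42 ≈ 0.5952.

25/42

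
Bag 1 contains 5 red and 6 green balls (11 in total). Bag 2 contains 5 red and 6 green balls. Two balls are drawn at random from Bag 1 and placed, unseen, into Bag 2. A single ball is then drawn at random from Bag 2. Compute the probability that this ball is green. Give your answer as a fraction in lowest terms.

6/11

Condition on how many of the transferred balls are green (from Bag 1: 6 green of 11; then Bag 2 has 13 total).
  0 green: C(6,0)C(5,2)/C(11,2) = 2/11; then P = 6/13
  1 green: C(6,1)C(5,1)/C(11,2) = 6/11; then P = 7/13
  2 green: C(6,2)C(5,0)/C(11,2) = 3/11; then P = 8/13
P(green from Bag 2) = 6/11 ≈ 0.5455.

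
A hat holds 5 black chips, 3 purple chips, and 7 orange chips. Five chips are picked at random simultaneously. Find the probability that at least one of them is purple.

67/91

Use the complement: P(at least one purple) = 1 − P(no purple).
P(none) = C(12,5)/C(15,5) = 792/3003.
So P = 1 − 792/3003 = 67/91 ≈ 0.7363.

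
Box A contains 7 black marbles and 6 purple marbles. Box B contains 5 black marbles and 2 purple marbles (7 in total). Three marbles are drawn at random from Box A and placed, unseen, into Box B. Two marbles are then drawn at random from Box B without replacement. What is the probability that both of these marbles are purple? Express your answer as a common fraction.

113/1170

Condition on how many of the transferred marbles are purple (from Box A: 6 purple of 13; then Box B has 10 total).
  0 purple: C(6,0)C(7,3)/C(13,3) = 35/286; then P = C(2,2)/C(10,2) = 1/45
  1 purple: C(6,1)C(7,2)/C(13,3) = 63/143; then P = C(3,2)/C(10,2) = 1/15
  2 purple: C(6,2)C(7,1)/C(13,3) = 105/286; then P = C(4,2)/C(10,2) = 2/15
  3 purple: C(6,3)C(7,0)/C(13,3) = 10/143; then P = C(5,2)/C(10,2) = 2/9
P(both purple) = 113/1170 ≈ 0.0966.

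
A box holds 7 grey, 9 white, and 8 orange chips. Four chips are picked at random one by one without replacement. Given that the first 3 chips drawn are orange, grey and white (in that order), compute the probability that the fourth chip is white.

8/21

After removing 1 grey, 1 white, 1 orange, the box has 8 white out of 21 remaining.
P(fourth is white | given) = 8/21 ≈ 0.3810.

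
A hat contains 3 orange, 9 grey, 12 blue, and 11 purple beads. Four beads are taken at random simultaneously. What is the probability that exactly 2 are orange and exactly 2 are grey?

27/13090

Unordered draws without replacement: count favorable combinations over C(35,4).
Favorable = C(3,2) · C(9,2) · C(12,0) · C(11,0) = 108; total = C(35,4) = 52360.
P = 108/52360 = 27/13090 ≈ 0.0021.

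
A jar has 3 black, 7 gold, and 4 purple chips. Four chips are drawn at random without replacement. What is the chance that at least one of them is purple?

113/143

Use the complement: P(at least one purple) = 1 − P(no purple).
P(none) = C(10,4)/C(14,4) = 210/1001.
So P = 1 − 210/1001 = 113/143 ≈ 0.7902.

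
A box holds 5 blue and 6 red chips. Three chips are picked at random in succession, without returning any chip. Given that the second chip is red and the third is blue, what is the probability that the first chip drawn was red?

5/9

P(first=red and the second chip is red and the third is blue) = (6/11)·(5/10)·(5/9) = 5/33.
P(E) = Σ over first color = 4/33 + 5/33 = 3/11.
By Bayes, P(first=red | E) = 5/33 / 3/11 = 5/9 ≈ 0.5556.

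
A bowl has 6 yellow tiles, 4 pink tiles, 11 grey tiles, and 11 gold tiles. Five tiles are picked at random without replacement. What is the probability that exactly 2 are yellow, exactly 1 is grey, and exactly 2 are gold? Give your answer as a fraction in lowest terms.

Unordered draws without replacement: count favorable combinations over C(32,5).
Favorable = C(6,2) · C(4,0) · C(11,1) · C(11,2) = 9075; total = C(32,5) = 201376.
P = 9075/201376 = 9075/201376 ≈ 0.0451.

9075/201376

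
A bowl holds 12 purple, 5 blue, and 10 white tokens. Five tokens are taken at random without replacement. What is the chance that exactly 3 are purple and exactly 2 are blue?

220/8073

Unordered draws without replacement: count favorable combinations over C(27,5).
Favorable = C(12,3) · C(5,2) · C(10,0) = 2200; total = C(27,5) = 80730.
P = 2200/80730 = 220/8073 ≈ 0.0273.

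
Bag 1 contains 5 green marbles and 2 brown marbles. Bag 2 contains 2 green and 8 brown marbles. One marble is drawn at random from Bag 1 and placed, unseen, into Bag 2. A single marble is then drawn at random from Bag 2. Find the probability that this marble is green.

Condition on how many of the transferred marbles are green (from Bag 1: 5 green of 7; then Bag 2 has 11 total).
  0 green: C(5,0)C(2,1)/C(7,1) = 2/7; then P = 2/11
  1 green: C(5,1)C(2,0)/C(7,1) = 5/7; then P = 3/11
P(green from Bag 2) = 19/77 ≈ 0.2468.

19/77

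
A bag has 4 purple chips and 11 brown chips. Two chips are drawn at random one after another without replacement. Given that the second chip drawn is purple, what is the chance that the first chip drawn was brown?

P(first=brown and the second chip drawn is purple) = (11/15)·(4/14) = 22/105.
P(the second chip drawn is purple) = Σ over first color = 2/35 + 22/105 = 4/15.
By Bayes, P(first=brown | the second chip drawn is purple) = 22/105 / 4/15 = 11/14 ≈ 0.7857.

11/14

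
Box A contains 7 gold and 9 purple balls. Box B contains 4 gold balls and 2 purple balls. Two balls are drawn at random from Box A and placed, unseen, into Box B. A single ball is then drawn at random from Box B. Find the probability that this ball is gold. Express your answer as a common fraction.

Condition on how many of the transferred balls are gold (from Box A: 7 gold of 16; then Box B has 8 total).
  0 gold: C(7,0)C(9,2)/C(16,2) = 3/10; then P = 4/8
  1 gold: C(7,1)C(9,1)/C(16,2) = 21/40; then P = 5/8
  2 gold: C(7,2)C(9,0)/C(16,2) = 7/40; then P = 6/8
P(gold from Box B) = 39/64 ≈ 0.6094.

39/64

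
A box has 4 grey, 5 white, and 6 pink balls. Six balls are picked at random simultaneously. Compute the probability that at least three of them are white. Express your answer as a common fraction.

41/143

Sum the hypergeometric tail for j = 3,…,5 white balls.
Favorable = C(5,3)·C(10,3) + C(5,4)·C(10,2) + C(5,5)·C(10,1) = 1435; total = C(15,6) = 5005.
P = 1435/5005 = 41/143 ≈ 0.2867.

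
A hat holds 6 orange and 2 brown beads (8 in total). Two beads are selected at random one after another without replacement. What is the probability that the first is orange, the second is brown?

Multiply the conditional probability of each draw in order, without replacement, so each draw removes one from its color and from the total.
P = (6/8) · (2/7) = 3/14 ≈ 0.2143.

3/14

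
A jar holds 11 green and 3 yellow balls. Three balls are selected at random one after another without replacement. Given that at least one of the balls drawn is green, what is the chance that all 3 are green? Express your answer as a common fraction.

P(all 3 green) = C(11,3)/C(14,3) = 165/364; P(at least one green) = 1 − C(3,3)/C(14,3) = 363/364.
Since 'all 3 green' ⊆ 'at least one green', P(all 3 | at least one) = 165/364 / 363/364 = 5/11 ≈ 0.4545.

5/11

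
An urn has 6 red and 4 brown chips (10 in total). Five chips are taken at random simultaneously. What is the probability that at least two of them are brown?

Sum the hypergeometric tail for j = 2,…,4 brown chips.
Favorable = C(4,2)·C(6,3) + C(4,3)·C(6,2) + C(4,4)·C(6,1) = 186; total = C(10,5) = 252.
P = 186/252 = 31/42 ≈ 0.7381.

31/42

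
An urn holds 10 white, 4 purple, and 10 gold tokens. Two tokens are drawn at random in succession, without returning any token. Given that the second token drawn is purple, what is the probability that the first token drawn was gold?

10/23

P(first=gold and the second token drawn is purple) = (10/24)·(4/23) = 5/69.
P(the second token drawn is purple) = Σ over first color = 5/69 + 1/46 + 5/69 = 1/6.
By Bayes, P(first=gold | the second token drawn is purple) = 5/69 / 1/6 = 10/23 ≈ 0.4348.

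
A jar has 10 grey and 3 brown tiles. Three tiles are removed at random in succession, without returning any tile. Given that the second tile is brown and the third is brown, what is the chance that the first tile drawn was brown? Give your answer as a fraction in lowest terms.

1/11

P(first=brown and the second tile is brown and the third is brown) = (3/13)·(2/12)·(1/11) = 1/286.
P(E) = Σ over first color = 5/143 + 1/286 = 1/26.
By Bayes, P(first=brown | E) = 1/286 / 1/26 = 1/11 ≈ 0.0909.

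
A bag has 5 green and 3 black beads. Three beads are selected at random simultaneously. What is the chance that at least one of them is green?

55/56

Use the complement: P(at least one green) = 1 − P(no green).
P(none) = C(3,3)/C(8,3) = 1/56.
So P = 1 − 1/56 = 55/56 ≈ 0.9821.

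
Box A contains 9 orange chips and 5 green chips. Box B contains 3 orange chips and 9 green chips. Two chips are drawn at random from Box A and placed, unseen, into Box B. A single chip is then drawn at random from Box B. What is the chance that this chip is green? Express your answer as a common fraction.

34/49

Condition on how many of the transferred chips are green (from Box A: 5 green of 14; then Box B has 14 total).
  0 green: C(5,0)C(9,2)/C(14,2) = 36/91; then P = 9/14
  1 green: C(5,1)C(9,1)/C(14,2) = 45/91; then P = 10/14
  2 green: C(5,2)C(9,0)/C(14,2) = 10/91; then P = 11/14
P(green from Box B) = 34/49 ≈ 0.6939.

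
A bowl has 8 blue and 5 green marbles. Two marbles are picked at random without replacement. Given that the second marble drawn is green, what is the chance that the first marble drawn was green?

1/3

P(first=green and the second marble drawn is green) = (5/13)·(4/12) = 5/39.
P(the second marble drawn is green) = Σ over first color = 10/39 + 5/39 = 5/13.
By Bayes, P(first=green | the second marble drawn is green) = 5/39 / 5/13 = 1/3 ≈ 0.3333.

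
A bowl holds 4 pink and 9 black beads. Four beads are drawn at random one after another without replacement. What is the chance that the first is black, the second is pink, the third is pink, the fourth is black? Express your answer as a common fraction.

36/715

Multiply the conditional probability of each draw in order, without replacement, so each draw removes one from its color and from the total.
P = (9/13) · (4/12) · (3/11) · (8/10) = 36/715 ≈ 0.0503.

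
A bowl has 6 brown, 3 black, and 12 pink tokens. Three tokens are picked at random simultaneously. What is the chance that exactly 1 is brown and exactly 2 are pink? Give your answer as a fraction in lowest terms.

Unordered draws without replacement: count favorable combinations over C(21,3).
Favorable = C(6,1) · C(3,0) · C(12,2) = 396; total = C(21,3) = 1330.
P = 396/1330 = 198/665 ≈ 0.2977.

198/665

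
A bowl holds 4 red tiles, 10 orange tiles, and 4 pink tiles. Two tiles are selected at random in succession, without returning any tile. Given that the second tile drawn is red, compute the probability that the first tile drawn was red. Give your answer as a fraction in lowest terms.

P(first=red and the second tile drawn is red) = (4/18)·(3/17) = 2/51.
P(the second tile drawn is red) = Σ over first color = 2/51 + 20/153 + 8/153 = 2/9.
By Bayes, P(first=red | the second tile drawn is red) = 2/51 / 2/9 = 3/17 ≈ 0.1765.

3/17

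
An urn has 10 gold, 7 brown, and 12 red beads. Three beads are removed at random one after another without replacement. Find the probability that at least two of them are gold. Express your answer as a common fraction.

325/1218

Sum the hypergeometric tail for j = 2,…,3 gold beads.
Favorable = C(10,2)·C(19,1) + C(10,3)·C(19,0) = 975; total = C(29,3) = 3654.
P = 975/3654 = 325/1218 ≈ 0.2668.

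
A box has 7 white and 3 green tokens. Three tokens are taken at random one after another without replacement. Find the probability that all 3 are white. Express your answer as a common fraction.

7/24

Unordered draws without replacement: count favorable combinations over C(10,3).
Favorable = C(7,3) · C(3,0) = 35; total = C(10,3) = 120.
P = 35/120 = 7/24 ≈ 0.2917.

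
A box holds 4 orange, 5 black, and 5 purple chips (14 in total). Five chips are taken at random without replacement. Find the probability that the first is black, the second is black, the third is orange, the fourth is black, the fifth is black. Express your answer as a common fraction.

Multiply the conditional probability of each draw in order, without replacement, so each draw removes one from its color and from the total.
P = (5/14) · (4/13) · (4/12) · (3/11) · (2/10) = 2/1001 ≈ 0.0020.

2/1001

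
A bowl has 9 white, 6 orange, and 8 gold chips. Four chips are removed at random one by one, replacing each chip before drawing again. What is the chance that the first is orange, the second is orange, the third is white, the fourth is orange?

Multiply the conditional probability of each draw in order, with replacement (the composition resets each draw).
P = (6/23) · (6/23) · (9/23) · (6/23) = 1944/279841 ≈ 0.0069.

1944/279841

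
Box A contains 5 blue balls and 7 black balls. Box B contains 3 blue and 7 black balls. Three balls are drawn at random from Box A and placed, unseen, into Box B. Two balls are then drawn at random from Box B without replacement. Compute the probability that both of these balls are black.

Condition on how many of the transferred balls are black (from Box A: 7 black of 12; then Box B has 13 total).
  0 black: C(7,0)C(5,3)/C(12,3) = 1/22; then P = C(7,2)/C(13,2) = 7/26
  1 black: C(7,1)C(5,2)/C(12,3) = 7/22; then P = C(8,2)/C(13,2) = 14/39
  2 black: C(7,2)C(5,1)/C(12,3) = 21/44; then P = C(9,2)/C(13,2) = 6/13
  3 black: C(7,3)C(5,0)/C(12,3) = 7/44; then P = C(10,2)/C(13,2) = 15/26
P(both black) = 1505/3432 ≈ 0.4385.

1505/3432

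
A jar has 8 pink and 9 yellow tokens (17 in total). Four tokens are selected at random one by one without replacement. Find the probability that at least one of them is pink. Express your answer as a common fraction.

Use the complement: P(at least one pink) = 1 − P(no pink).
P(none) = C(9,4)/C(17,4) = 126/2380.
So P = 1 − 126/2380 = 161/170 ≈ 0.9471.

161/170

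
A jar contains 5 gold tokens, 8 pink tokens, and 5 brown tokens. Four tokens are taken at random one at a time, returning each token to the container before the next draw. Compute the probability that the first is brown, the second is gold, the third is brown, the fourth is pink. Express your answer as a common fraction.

Multiply the conditional probability of each draw in order, with replacement (the composition resets each draw).
P = (5/18) · (5/18) · (5/18) · (8/18) = 125/13122 ≈ 0.0095.

125/13122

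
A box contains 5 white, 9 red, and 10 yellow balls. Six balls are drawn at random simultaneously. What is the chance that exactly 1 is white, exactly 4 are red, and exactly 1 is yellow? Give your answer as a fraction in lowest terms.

225/4807

Unordered draws without replacement: count favorable combinations over C(24,6).
Favorable = C(5,1) · C(9,4) · C(10,1) = 6300; total = C(24,6) = 134596.
P = 6300/134596 = 225/4807 ≈ 0.0468.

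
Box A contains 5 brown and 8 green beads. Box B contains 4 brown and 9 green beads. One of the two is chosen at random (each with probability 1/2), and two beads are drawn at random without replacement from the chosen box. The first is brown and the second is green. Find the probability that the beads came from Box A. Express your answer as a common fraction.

10/19

P(E | Box A) = 10/39; P(E | Box B) = 3/13.
P(E) = 1/2·10/39 + 1/2·3/13 = 19/78.
By Bayes' rule, P(Box A | E) = 5/39 / 19/78 = 10/19 ≈ 0.5263.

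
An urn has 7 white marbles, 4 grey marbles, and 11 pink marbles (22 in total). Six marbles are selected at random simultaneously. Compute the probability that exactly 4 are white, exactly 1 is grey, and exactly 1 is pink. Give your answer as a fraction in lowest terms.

20/969

Unordered draws without replacement: count favorable combinations over C(22,6).
Favorable = C(7,4) · C(4,1) · C(11,1) = 1540; total = C(22,6) = 74613.
P = 1540/74613 = 20/969 ≈ 0.0206.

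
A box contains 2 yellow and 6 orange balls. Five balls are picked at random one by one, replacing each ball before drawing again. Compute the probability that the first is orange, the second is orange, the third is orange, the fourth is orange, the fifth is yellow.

81/1024

Multiply the conditional probability of each draw in order, with replacement (the composition resets each draw).
P = (6/8) · (6/8) · (6/8) · (6/8) · (2/8) = 81/1024 ≈ 0.0791.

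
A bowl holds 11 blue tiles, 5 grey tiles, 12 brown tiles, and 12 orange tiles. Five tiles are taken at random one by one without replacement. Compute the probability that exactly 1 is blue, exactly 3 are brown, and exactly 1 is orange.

Unordered draws without replacement: count favorable combinations over C(40,5).
Favorable = C(11,1) · C(5,0) · C(12,3) · C(12,1) = 29040; total = C(40,5) = 658008.
P = 29040/658008 = 1210/27417 ≈ 0.0441.

1210/27417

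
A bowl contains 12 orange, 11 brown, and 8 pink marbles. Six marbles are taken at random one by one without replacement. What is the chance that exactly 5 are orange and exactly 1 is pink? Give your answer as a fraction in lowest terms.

Unordered draws without replacement: count favorable combinations over C(31,6).
Favorable = C(12,5) · C(11,0) · C(8,1) = 6336; total = C(31,6) = 736281.
P = 6336/736281 = 704/81809 ≈ 0.0086.

704/81809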